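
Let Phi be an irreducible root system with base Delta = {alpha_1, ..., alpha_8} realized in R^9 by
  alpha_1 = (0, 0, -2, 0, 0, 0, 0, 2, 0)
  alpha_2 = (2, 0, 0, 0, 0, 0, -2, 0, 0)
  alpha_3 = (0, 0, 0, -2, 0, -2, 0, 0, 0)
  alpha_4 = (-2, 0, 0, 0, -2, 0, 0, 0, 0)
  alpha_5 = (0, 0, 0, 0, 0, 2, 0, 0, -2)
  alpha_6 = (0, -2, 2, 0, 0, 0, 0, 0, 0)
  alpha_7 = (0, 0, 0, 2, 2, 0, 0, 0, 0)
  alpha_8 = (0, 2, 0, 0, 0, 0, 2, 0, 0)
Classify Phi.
Compute the Cartan integers a_ij = 2(alpha_i, alpha_j)/(alpha_j, alpha_j); the resulting 8x8 Cartan matrix is
[[2, 0, 0, 0, 0, -1, 0, 0], [0, 2, 0, -1, 0, 0, 0, -1], [0, 0, 2, 0, -1, 0, -1, 0], [0, -1, 0, 2, 0, 0, -1, 0], [0, 0, -1, 0, 2, 0, 0, 0], [-1, 0, 0, 0, 0, 2, 0, -1], [0, 0, -1, -1, 0, 0, 2, 0], [0, -1, 0, 0, 0, -1, 0, 2]].
All simple roots have the same length, so the diagram is simply laced. The associated Dynkin diagram is a chain of 8 nodes with single edges (A_8), so the type is A_8 (the algebra sl(9)).

A8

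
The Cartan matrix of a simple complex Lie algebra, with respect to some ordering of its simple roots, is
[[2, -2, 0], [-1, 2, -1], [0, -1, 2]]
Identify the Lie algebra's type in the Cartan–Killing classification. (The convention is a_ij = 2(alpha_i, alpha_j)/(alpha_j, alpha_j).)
The matrix has rank 3 with 2's on the diagonal. Reading the off-diagonal entries as Dynkin edges (a single edge where a_ij = a_ji = -1; a double or triple edge where a_ij * a_ji = 2 or 3), the diagram is a chain of 3 nodes with a double edge at one end; the terminal node there is the unique long simple root (C_3). One simple-root ordering that puts it in standard form is (alpha_3, alpha_2, alpha_1). So the algebra is type C_3, i.e. sp(6).

C_3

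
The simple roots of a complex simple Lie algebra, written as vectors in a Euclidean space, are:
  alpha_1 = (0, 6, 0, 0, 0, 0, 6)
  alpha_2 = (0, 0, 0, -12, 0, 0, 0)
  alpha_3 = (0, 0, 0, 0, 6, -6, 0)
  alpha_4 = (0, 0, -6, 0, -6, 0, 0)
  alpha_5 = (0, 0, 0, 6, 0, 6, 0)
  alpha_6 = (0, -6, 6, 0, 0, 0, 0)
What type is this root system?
Compute the Cartan integers a_ij = 2(alpha_i, alpha_j)/(alpha_j, alpha_j); the resulting 6x6 Cartan matrix is
[[2, 0, 0, 0, 0, -1], [0, 2, 0, 0, -2, 0], [0, 0, 2, -1, -1, 0], [0, 0, -1, 2, 0, -1], [0, -1, -1, 0, 2, 0], [-1, 0, 0, -1, 0, 2]].
The roots have two lengths (squared-length ratio 2:1); the short ones are alpha_{1,3,4,5,6}. The associated Dynkin diagram is a chain of 6 nodes with a double edge at one end; the terminal node there is the unique long simple root (C_6), so the type is C_6 (the algebra sp(12)).

type C_6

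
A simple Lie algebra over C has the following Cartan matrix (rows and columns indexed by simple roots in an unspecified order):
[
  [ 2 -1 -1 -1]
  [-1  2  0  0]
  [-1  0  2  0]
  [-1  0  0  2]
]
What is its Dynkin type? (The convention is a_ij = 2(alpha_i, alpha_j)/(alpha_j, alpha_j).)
The matrix has rank 4 with 2's on the diagonal. Reading the off-diagonal entries as Dynkin edges (a single edge where a_ij = a_ji = -1; a double or triple edge where a_ij * a_ji = 2 or 3), the diagram is a chain of 2 nodes with a fork of two nodes at one end (D_4). One simple-root ordering that puts it in standard form is (alpha_2, alpha_1, alpha_4, alpha_3). So the algebra is type D_4, i.e. so(8).

D4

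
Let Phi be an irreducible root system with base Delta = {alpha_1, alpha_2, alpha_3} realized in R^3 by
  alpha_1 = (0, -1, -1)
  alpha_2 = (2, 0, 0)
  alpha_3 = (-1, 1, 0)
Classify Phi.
C3

Compute the Cartan integers a_ij = 2(alpha_i, alpha_j)/(alpha_j, alpha_j); the resulting 3x3 Cartan matrix is
[[2, 0, -1], [0, 2, -2], [-1, -1, 2]].
The roots have two lengths (squared-length ratio 2:1); the short ones are alpha_{1,3}. The associated Dynkin diagram is a chain of 3 nodes with a double edge at one end; the terminal node there is the unique long simple root (C_3), so the type is C_3 (the algebra sp(6)).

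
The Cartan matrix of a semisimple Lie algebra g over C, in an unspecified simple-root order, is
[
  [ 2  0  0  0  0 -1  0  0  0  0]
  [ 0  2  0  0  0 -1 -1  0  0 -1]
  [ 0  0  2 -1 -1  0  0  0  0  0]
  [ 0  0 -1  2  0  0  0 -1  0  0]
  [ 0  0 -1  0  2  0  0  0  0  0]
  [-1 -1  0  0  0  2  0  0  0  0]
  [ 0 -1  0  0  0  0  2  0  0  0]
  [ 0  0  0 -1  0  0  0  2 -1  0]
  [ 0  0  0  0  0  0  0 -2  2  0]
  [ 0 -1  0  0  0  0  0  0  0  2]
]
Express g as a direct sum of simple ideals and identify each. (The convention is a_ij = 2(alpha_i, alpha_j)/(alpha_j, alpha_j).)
C_5 (sp(10)) ⊕ D_5 (so(10))

The diagram associated to this matrix has two connected components: the simple roots {alpha_3, alpha_4, alpha_5, alpha_8, alpha_9} form a chain of 5 nodes with a double edge at one end; the terminal node there is the unique long simple root (C_5), and {alpha_1, alpha_2, alpha_6, alpha_7, alpha_10} form a chain of 3 nodes with a fork of two nodes at one end (D_5). A semisimple Lie algebra decomposes uniquely as the direct sum of simple ideals, one per connected component of its Dynkin diagram, so g ≅ C_5 ⊕ D_5 (dimension 55 + 45 = 100).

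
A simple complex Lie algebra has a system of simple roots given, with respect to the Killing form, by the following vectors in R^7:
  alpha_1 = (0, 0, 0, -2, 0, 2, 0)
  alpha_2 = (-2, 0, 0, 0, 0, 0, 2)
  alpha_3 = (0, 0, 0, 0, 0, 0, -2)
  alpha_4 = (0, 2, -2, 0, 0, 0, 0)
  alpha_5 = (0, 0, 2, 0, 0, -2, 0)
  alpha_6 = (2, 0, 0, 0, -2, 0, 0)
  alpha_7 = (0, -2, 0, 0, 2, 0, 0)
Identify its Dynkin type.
type B_7

Compute the Cartan integers a_ij = 2(alpha_i, alpha_j)/(alpha_j, alpha_j); the resulting 7x7 Cartan matrix is
[[2, 0, 0, 0, -1, 0, 0], [0, 2, -2, 0, 0, -1, 0], [0, -1, 2, 0, 0, 0, 0], [0, 0, 0, 2, -1, 0, -1], [-1, 0, 0, -1, 2, 0, 0], [0, -1, 0, 0, 0, 2, -1], [0, 0, 0, -1, 0, -1, 2]].
The roots have two lengths (squared-length ratio 2:1); the short ones are alpha_{3}. The associated Dynkin diagram is a chain of 7 nodes with a double edge at one end; the terminal node there is the unique short simple root (B_7), so the type is B_7 (the algebra so(15)).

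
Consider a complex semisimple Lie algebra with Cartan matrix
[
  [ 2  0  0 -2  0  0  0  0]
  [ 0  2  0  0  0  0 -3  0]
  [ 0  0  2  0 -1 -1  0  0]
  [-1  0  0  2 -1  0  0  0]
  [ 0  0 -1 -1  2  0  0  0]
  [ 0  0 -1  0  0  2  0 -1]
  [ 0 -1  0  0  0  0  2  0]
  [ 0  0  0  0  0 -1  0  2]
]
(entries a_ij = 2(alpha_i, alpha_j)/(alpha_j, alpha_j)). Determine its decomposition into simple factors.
The diagram associated to this matrix has two connected components: the simple roots {alpha_1, alpha_3, alpha_4, alpha_5, alpha_6, alpha_8} form a chain of 6 nodes with a double edge at one end; the terminal node there is the unique long simple root (C_6), and {alpha_2, alpha_7} form two nodes joined by a triple edge (G_2). A semisimple Lie algebra decomposes uniquely as the direct sum of simple ideals, one per connected component of its Dynkin diagram, so g ≅ C_6 ⊕ G_2 (dimension 78 + 14 = 92).

C_6 (sp(12)) + G_2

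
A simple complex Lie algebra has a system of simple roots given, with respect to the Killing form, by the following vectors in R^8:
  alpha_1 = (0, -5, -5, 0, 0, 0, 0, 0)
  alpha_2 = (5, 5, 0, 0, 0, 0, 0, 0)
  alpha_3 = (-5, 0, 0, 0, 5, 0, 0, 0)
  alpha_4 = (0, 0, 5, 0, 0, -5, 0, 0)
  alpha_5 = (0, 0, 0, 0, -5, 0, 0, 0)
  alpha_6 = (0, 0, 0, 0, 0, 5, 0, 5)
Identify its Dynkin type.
Compute the Cartan integers a_ij = 2(alpha_i, alpha_j)/(alpha_j, alpha_j); the resulting 6x6 Cartan matrix is
[[2, -1, 0, -1, 0, 0], [-1, 2, -1, 0, 0, 0], [0, -1, 2, 0, -2, 0], [-1, 0, 0, 2, 0, -1], [0, 0, -1, 0, 2, 0], [0, 0, 0, -1, 0, 2]].
The roots have two lengths (squared-length ratio 2:1); the short ones are alpha_{5}. The associated Dynkin diagram is a chain of 6 nodes with a double edge at one end; the terminal node there is the unique short simple root (B_6), so the type is B_6 (the algebra so(13)).

type B_6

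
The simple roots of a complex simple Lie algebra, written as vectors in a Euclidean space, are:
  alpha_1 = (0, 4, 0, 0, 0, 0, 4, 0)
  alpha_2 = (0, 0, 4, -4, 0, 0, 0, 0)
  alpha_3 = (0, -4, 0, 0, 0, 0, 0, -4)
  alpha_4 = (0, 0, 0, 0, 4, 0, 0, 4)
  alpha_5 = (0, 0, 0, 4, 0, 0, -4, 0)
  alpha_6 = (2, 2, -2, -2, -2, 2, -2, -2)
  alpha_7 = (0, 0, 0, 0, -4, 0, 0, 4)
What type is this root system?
E_7

Compute the Cartan integers a_ij = 2(alpha_i, alpha_j)/(alpha_j, alpha_j); the resulting 7x7 Cartan matrix is
[[2, 0, -1, 0, -1, 0, 0], [0, 2, 0, 0, -1, 0, 0], [-1, 0, 2, -1, 0, 0, -1], [0, 0, -1, 2, 0, -1, 0], [-1, -1, 0, 0, 2, 0, 0], [0, 0, 0, -1, 0, 2, 0], [0, 0, -1, 0, 0, 0, 2]].
All simple roots have the same length, so the diagram is simply laced. The associated Dynkin diagram is a chain of 6 nodes with one extra node attached to the third node from one end (E_7), so the type is E_7.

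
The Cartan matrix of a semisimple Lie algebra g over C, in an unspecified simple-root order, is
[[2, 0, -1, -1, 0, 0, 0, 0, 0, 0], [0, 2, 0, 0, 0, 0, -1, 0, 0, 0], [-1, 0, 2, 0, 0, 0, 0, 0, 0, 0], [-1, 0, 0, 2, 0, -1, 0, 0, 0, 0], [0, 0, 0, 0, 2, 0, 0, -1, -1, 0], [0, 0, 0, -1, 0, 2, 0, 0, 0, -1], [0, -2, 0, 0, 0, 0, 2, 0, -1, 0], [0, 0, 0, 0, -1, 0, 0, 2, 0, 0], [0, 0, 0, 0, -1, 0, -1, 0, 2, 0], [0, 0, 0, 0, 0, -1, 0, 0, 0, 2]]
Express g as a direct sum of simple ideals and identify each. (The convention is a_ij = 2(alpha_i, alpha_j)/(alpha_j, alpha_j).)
A5 + B5

The diagram associated to this matrix has two connected components: the simple roots {alpha_1, alpha_3, alpha_4, alpha_6, alpha_10} form a chain of 5 nodes with single edges (A_5), and {alpha_2, alpha_5, alpha_7, alpha_8, alpha_9} form a chain of 5 nodes with a double edge at one end; the terminal node there is the unique short simple root (B_5). A semisimple Lie algebra decomposes uniquely as the direct sum of simple ideals, one per connected component of its Dynkin diagram, so g ≅ A_5 ⊕ B_5 (dimension 35 + 55 = 90).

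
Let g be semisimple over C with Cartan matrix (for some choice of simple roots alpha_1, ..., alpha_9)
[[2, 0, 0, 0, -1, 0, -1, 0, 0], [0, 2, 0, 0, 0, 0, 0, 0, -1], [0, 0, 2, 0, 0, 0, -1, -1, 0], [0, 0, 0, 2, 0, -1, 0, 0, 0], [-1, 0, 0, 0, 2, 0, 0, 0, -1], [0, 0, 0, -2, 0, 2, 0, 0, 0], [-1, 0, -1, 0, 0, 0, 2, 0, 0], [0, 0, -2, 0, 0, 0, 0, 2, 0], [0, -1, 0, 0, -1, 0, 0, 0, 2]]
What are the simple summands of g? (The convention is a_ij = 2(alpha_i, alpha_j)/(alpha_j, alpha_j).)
B2 ⊕ C7

The diagram associated to this matrix has two connected components: the simple roots {alpha_4, alpha_6} form a chain of 2 nodes with a double edge at one end; the terminal node there is the unique short simple root (B_2), and {alpha_1, alpha_2, alpha_3, alpha_5, alpha_7, alpha_8, alpha_9} form a chain of 7 nodes with a double edge at one end; the terminal node there is the unique long simple root (C_7). A semisimple Lie algebra decomposes uniquely as the direct sum of simple ideals, one per connected component of its Dynkin diagram, so g ≅ B_2 ⊕ C_7 (dimension 10 + 105 = 115).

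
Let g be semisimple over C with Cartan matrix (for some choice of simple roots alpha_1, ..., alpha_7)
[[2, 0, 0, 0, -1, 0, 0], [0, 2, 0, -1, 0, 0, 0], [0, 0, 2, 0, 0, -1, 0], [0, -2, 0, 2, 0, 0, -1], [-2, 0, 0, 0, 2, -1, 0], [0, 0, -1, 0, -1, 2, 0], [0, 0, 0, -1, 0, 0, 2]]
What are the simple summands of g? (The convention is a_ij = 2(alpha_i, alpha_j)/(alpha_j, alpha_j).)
The diagram associated to this matrix has two connected components: the simple roots {alpha_2, alpha_4, alpha_7} form a chain of 3 nodes with a double edge at one end; the terminal node there is the unique short simple root (B_3), and {alpha_1, alpha_3, alpha_5, alpha_6} form a chain of 4 nodes with a double edge at one end; the terminal node there is the unique short simple root (B_4). A semisimple Lie algebra decomposes uniquely as the direct sum of simple ideals, one per connected component of its Dynkin diagram, so g ≅ B_3 ⊕ B_4 (dimension 21 + 36 = 57).

B3 ⊕ B4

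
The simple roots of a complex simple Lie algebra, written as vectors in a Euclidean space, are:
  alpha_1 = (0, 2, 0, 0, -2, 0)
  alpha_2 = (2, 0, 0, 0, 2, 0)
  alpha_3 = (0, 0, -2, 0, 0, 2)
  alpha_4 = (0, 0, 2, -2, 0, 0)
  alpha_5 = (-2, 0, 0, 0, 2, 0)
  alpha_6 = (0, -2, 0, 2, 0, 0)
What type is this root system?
Compute the Cartan integers a_ij = 2(alpha_i, alpha_j)/(alpha_j, alpha_j); the resulting 6x6 Cartan matrix is
[[2, -1, 0, 0, -1, -1], [-1, 2, 0, 0, 0, 0], [0, 0, 2, -1, 0, 0], [0, 0, -1, 2, 0, -1], [-1, 0, 0, 0, 2, 0], [-1, 0, 0, -1, 0, 2]].
All simple roots have the same length, so the diagram is simply laced. The associated Dynkin diagram is a chain of 4 nodes with a fork of two nodes at one end (D_6), so the type is D_6 (the algebra so(12)).

type D_6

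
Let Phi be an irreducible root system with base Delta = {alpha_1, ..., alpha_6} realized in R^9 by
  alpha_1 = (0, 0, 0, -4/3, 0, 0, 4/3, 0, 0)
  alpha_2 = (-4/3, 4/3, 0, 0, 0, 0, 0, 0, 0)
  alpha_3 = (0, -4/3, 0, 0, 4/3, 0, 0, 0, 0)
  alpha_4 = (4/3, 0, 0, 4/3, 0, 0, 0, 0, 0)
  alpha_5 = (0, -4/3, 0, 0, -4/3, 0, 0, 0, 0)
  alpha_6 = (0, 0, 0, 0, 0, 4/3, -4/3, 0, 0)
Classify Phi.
D6

Compute the Cartan integers a_ij = 2(alpha_i, alpha_j)/(alpha_j, alpha_j); the resulting 6x6 Cartan matrix is
[[2, 0, 0, -1, 0, -1], [0, 2, -1, -1, -1, 0], [0, -1, 2, 0, 0, 0], [-1, -1, 0, 2, 0, 0], [0, -1, 0, 0, 2, 0], [-1, 0, 0, 0, 0, 2]].
All simple roots have the same length, so the diagram is simply laced. The associated Dynkin diagram is a chain of 4 nodes with a fork of two nodes at one end (D_6), so the type is D_6 (the algebra so(12)).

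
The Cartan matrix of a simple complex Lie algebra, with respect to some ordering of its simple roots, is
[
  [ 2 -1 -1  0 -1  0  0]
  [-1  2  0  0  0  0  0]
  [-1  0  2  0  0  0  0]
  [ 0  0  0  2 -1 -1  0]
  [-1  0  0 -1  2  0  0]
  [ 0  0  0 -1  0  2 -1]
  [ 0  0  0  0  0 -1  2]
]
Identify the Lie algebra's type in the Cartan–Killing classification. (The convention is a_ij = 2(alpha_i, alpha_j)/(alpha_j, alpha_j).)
The matrix has rank 7 with 2's on the diagonal. Reading the off-diagonal entries as Dynkin edges (a single edge where a_ij = a_ji = -1; a double or triple edge where a_ij * a_ji = 2 or 3), the diagram is a chain of 5 nodes with a fork of two nodes at one end (D_7). One simple-root ordering that puts it in standard form is (alpha_7, alpha_6, alpha_4, alpha_5, alpha_1, alpha_2, alpha_3). So the algebra is type D_7, i.e. so(14).

type D_7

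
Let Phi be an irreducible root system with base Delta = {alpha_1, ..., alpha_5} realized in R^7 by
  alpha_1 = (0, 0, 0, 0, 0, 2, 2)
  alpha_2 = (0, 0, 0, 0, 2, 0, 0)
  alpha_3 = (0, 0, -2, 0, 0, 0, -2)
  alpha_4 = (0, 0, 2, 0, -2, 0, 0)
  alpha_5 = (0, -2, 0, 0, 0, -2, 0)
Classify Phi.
type B_5

Compute the Cartan integers a_ij = 2(alpha_i, alpha_j)/(alpha_j, alpha_j); the resulting 5x5 Cartan matrix is
[[2, 0, -1, 0, -1], [0, 2, 0, -1, 0], [-1, 0, 2, -1, 0], [0, -2, -1, 2, 0], [-1, 0, 0, 0, 2]].
The roots have two lengths (squared-length ratio 2:1); the short ones are alpha_{2}. The associated Dynkin diagram is a chain of 5 nodes with a double edge at one end; the terminal node there is the unique short simple root (B_5), so the type is B_5 (the algebra so(11)).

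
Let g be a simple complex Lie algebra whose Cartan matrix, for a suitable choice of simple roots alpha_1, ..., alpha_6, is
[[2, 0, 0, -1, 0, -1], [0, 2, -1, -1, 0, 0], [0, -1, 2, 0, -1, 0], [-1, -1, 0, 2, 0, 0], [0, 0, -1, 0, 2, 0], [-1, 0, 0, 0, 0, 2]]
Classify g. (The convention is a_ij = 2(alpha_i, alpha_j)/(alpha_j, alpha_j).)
The matrix has rank 6 with 2's on the diagonal. Reading the off-diagonal entries as Dynkin edges (a single edge where a_ij = a_ji = -1; a double or triple edge where a_ij * a_ji = 2 or 3), the diagram is a chain of 6 nodes with single edges (A_6). One simple-root ordering that puts it in standard form is (alpha_5, alpha_3, alpha_2, alpha_4, alpha_1, alpha_6). So the algebra is type A_6, i.e. sl(7).

A_6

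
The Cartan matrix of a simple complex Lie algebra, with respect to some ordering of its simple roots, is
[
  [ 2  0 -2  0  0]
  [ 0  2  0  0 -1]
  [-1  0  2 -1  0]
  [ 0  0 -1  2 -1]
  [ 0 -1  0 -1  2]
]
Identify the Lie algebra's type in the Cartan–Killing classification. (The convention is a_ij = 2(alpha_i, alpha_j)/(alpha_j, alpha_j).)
C5

The matrix has rank 5 with 2's on the diagonal. Reading the off-diagonal entries as Dynkin edges (a single edge where a_ij = a_ji = -1; a double or triple edge where a_ij * a_ji = 2 or 3), the diagram is a chain of 5 nodes with a double edge at one end; the terminal node there is the unique long simple root (C_5). One simple-root ordering that puts it in standard form is (alpha_2, alpha_5, alpha_4, alpha_3, alpha_1). So the algebra is type C_5, i.e. sp(10).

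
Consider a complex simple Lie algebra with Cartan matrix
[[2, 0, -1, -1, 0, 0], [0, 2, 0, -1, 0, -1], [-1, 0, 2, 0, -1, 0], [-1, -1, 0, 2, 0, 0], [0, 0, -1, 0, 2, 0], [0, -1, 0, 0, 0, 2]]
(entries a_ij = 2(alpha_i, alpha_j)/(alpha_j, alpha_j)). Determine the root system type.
type A_6

The matrix has rank 6 with 2's on the diagonal. Reading the off-diagonal entries as Dynkin edges (a single edge where a_ij = a_ji = -1; a double or triple edge where a_ij * a_ji = 2 or 3), the diagram is a chain of 6 nodes with single edges (A_6). One simple-root ordering that puts it in standard form is (alpha_6, alpha_2, alpha_4, alpha_1, alpha_3, alpha_5). So the algebra is type A_6, i.e. sl(7).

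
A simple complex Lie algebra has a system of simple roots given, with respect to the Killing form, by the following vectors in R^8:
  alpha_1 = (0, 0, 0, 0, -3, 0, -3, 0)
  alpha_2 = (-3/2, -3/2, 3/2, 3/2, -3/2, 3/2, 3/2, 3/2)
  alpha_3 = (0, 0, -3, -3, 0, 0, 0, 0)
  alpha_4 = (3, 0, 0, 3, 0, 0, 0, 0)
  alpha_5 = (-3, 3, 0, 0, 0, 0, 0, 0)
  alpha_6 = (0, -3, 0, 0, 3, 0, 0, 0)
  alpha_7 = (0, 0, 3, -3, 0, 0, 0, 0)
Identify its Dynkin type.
E_7

Compute the Cartan integers a_ij = 2(alpha_i, alpha_j)/(alpha_j, alpha_j); the resulting 7x7 Cartan matrix is
[[2, 0, 0, 0, 0, -1, 0], [0, 2, -1, 0, 0, 0, 0], [0, -1, 2, -1, 0, 0, 0], [0, 0, -1, 2, -1, 0, -1], [0, 0, 0, -1, 2, -1, 0], [-1, 0, 0, 0, -1, 2, 0], [0, 0, 0, -1, 0, 0, 2]].
All simple roots have the same length, so the diagram is simply laced. The associated Dynkin diagram is a chain of 6 nodes with one extra node attached to the third node from one end (E_7), so the type is E_7.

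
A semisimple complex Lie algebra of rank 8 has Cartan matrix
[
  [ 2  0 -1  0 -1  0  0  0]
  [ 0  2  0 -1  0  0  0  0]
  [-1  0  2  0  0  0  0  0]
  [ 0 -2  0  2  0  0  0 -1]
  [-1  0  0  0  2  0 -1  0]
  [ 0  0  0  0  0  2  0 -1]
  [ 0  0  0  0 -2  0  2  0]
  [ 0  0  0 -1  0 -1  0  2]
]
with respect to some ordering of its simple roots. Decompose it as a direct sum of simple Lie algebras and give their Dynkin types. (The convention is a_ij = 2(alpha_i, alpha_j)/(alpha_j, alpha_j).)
The diagram associated to this matrix has two connected components: the simple roots {alpha_2, alpha_4, alpha_6, alpha_8} form a chain of 4 nodes with a double edge at one end; the terminal node there is the unique short simple root (B_4), and {alpha_1, alpha_3, alpha_5, alpha_7} form a chain of 4 nodes with a double edge at one end; the terminal node there is the unique long simple root (C_4). A semisimple Lie algebra decomposes uniquely as the direct sum of simple ideals, one per connected component of its Dynkin diagram, so g ≅ B_4 ⊕ C_4 (dimension 36 + 36 = 72).

B_4 (so(9)) ⊕ C_4 (sp(8))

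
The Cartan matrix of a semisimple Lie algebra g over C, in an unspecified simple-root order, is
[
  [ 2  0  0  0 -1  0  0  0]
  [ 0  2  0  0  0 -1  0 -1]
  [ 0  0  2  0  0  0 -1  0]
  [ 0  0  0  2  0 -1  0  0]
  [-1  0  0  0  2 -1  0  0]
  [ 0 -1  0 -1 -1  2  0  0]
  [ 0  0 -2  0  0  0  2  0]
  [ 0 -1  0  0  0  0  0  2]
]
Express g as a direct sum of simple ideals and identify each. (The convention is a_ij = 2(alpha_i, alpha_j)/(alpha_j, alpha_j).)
B_2 (so(5)) + E_6

The diagram associated to this matrix has two connected components: the simple roots {alpha_3, alpha_7} form a chain of 2 nodes with a double edge at one end; the terminal node there is the unique short simple root (B_2), and {alpha_1, alpha_2, alpha_4, alpha_5, alpha_6, alpha_8} form a chain of 5 nodes with one extra node attached to the third node from one end (E_6). A semisimple Lie algebra decomposes uniquely as the direct sum of simple ideals, one per connected component of its Dynkin diagram, so g ≅ B_2 ⊕ E_6 (dimension 10 + 78 = 88).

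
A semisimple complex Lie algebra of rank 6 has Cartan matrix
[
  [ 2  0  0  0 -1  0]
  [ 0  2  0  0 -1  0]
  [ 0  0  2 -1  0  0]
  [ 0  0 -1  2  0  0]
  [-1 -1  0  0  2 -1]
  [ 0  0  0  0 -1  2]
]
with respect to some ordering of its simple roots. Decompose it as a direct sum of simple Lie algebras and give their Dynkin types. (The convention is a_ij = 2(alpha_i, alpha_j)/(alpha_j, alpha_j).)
A_2 (sl(3)) + D_4 (so(8))

The diagram associated to this matrix has two connected components: the simple roots {alpha_3, alpha_4} form a chain of 2 nodes with single edges (A_2), and {alpha_1, alpha_2, alpha_5, alpha_6} form a chain of 2 nodes with a fork of two nodes at one end (D_4). A semisimple Lie algebra decomposes uniquely as the direct sum of simple ideals, one per connected component of its Dynkin diagram, so g ≅ A_2 ⊕ D_4 (dimension 8 + 28 = 36).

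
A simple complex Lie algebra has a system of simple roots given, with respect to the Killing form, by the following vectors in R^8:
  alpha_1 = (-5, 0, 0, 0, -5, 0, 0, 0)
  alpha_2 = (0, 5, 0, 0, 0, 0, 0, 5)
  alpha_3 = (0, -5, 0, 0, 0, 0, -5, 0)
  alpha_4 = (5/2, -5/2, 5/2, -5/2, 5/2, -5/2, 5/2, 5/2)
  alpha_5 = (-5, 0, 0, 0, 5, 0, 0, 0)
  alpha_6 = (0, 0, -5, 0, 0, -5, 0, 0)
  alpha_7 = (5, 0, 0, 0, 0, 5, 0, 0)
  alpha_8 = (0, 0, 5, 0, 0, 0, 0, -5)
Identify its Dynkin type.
Compute the Cartan integers a_ij = 2(alpha_i, alpha_j)/(alpha_j, alpha_j); the resulting 8x8 Cartan matrix is
[[2, 0, 0, -1, 0, 0, -1, 0], [0, 2, -1, 0, 0, 0, 0, -1], [0, -1, 2, 0, 0, 0, 0, 0], [-1, 0, 0, 2, 0, 0, 0, 0], [0, 0, 0, 0, 2, 0, -1, 0], [0, 0, 0, 0, 0, 2, -1, -1], [-1, 0, 0, 0, -1, -1, 2, 0], [0, -1, 0, 0, 0, -1, 0, 2]].
All simple roots have the same length, so the diagram is simply laced. The associated Dynkin diagram is a chain of 7 nodes with one extra node attached to the third node from one end (E_8), so the type is E_8.

type E_8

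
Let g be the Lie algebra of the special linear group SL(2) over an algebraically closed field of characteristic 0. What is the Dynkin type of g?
This is sl(2), which has dimension 2^2 - 1 = 3 and rank 2 - 1 = 1 (a Cartan subalgebra is the diagonal traceless matrices). In the classification of classical Lie algebras, the special linear algebra sl(n+1) has type A_n; here n = 1, so the Dynkin diagram is a chain of 1 nodes with single edges (A_1). Hence the type is A_1.

A1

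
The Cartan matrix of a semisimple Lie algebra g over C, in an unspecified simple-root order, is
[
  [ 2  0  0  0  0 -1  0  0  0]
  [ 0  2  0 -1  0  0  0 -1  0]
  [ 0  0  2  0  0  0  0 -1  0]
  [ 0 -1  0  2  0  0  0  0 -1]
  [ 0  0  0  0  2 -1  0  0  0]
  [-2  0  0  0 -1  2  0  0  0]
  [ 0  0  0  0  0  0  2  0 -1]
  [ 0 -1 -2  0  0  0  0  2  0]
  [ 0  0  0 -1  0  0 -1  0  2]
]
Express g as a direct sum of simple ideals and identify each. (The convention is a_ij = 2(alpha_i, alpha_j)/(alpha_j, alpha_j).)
The diagram associated to this matrix has two connected components: the simple roots {alpha_1, alpha_5, alpha_6} form a chain of 3 nodes with a double edge at one end; the terminal node there is the unique short simple root (B_3), and {alpha_2, alpha_3, alpha_4, alpha_7, alpha_8, alpha_9} form a chain of 6 nodes with a double edge at one end; the terminal node there is the unique short simple root (B_6). A semisimple Lie algebra decomposes uniquely as the direct sum of simple ideals, one per connected component of its Dynkin diagram, so g ≅ B_3 ⊕ B_6 (dimension 21 + 78 = 99).

B_3 (so(7)) + B_6 (so(13))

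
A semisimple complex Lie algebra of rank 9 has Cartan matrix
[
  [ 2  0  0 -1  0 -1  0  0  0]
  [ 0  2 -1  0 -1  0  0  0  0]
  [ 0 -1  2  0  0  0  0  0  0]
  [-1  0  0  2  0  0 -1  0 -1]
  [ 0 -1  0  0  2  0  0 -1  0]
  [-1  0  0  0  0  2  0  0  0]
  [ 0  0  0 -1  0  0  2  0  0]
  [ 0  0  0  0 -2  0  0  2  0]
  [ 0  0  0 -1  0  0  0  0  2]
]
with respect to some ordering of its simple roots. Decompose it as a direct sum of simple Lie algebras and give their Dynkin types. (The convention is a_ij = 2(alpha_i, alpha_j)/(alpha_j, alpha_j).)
C_4 ⊕ D_5

The diagram associated to this matrix has two connected components: the simple roots {alpha_2, alpha_3, alpha_5, alpha_8} form a chain of 4 nodes with a double edge at one end; the terminal node there is the unique long simple root (C_4), and {alpha_1, alpha_4, alpha_6, alpha_7, alpha_9} form a chain of 3 nodes with a fork of two nodes at one end (D_5). A semisimple Lie algebra decomposes uniquely as the direct sum of simple ideals, one per connected component of its Dynkin diagram, so g ≅ C_4 ⊕ D_5 (dimension 36 + 45 = 81).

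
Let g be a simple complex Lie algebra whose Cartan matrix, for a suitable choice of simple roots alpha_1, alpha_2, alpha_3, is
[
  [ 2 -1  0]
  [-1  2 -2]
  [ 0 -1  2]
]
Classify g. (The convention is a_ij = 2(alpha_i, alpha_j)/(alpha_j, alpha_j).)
The matrix has rank 3 with 2's on the diagonal. Reading the off-diagonal entries as Dynkin edges (a single edge where a_ij = a_ji = -1; a double or triple edge where a_ij * a_ji = 2 or 3), the diagram is a chain of 3 nodes with a double edge at one end; the terminal node there is the unique short simple root (B_3). One simple-root ordering that puts it in standard form is (alpha_1, alpha_2, alpha_3). So the algebra is type B_3, i.e. so(7).

B_3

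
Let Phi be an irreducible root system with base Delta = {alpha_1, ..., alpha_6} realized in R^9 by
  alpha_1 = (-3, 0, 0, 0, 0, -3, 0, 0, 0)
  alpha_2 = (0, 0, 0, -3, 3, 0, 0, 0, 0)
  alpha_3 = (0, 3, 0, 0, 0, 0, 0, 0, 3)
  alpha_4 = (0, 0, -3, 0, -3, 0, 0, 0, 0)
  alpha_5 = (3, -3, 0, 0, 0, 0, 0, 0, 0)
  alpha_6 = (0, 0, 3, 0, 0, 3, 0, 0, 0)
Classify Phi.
A_6 (sl(7))

Compute the Cartan integers a_ij = 2(alpha_i, alpha_j)/(alpha_j, alpha_j); the resulting 6x6 Cartan matrix is
[[2, 0, 0, 0, -1, -1], [0, 2, 0, -1, 0, 0], [0, 0, 2, 0, -1, 0], [0, -1, 0, 2, 0, -1], [-1, 0, -1, 0, 2, 0], [-1, 0, 0, -1, 0, 2]].
All simple roots have the same length, so the diagram is simply laced. The associated Dynkin diagram is a chain of 6 nodes with single edges (A_6), so the type is A_6 (the algebra sl(7)).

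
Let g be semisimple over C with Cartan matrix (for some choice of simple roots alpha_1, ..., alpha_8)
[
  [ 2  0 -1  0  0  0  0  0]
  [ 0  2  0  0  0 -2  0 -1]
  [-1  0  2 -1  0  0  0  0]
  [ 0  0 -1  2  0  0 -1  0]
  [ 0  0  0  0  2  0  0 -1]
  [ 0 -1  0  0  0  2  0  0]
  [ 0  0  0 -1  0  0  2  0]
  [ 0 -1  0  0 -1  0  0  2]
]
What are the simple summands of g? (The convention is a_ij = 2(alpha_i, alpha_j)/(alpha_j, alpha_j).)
A_4 ⊕ B_4

The diagram associated to this matrix has two connected components: the simple roots {alpha_1, alpha_3, alpha_4, alpha_7} form a chain of 4 nodes with single edges (A_4), and {alpha_2, alpha_5, alpha_6, alpha_8} form a chain of 4 nodes with a double edge at one end; the terminal node there is the unique short simple root (B_4). A semisimple Lie algebra decomposes uniquely as the direct sum of simple ideals, one per connected component of its Dynkin diagram, so g ≅ A_4 ⊕ B_4 (dimension 24 + 36 = 60).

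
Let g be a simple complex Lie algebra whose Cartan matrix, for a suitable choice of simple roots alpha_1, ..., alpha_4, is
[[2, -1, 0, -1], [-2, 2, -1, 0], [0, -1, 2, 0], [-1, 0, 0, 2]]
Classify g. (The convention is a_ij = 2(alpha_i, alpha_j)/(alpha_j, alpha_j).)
type F_4

The matrix has rank 4 with 2's on the diagonal. Reading the off-diagonal entries as Dynkin edges (a single edge where a_ij = a_ji = -1; a double or triple edge where a_ij * a_ji = 2 or 3), the diagram is a chain of 4 nodes with a double edge between the middle two (F_4). One simple-root ordering that puts it in standard form is (alpha_3, alpha_2, alpha_1, alpha_4). So the algebra is type F_4.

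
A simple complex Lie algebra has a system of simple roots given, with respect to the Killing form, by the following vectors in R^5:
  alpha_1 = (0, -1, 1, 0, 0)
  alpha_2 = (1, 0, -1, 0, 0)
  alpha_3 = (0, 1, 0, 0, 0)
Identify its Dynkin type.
type B_3

Compute the Cartan integers a_ij = 2(alpha_i, alpha_j)/(alpha_j, alpha_j); the resulting 3x3 Cartan matrix is
[[2, -1, -2], [-1, 2, 0], [-1, 0, 2]].
The roots have two lengths (squared-length ratio 2:1); the short ones are alpha_{3}. The associated Dynkin diagram is a chain of 3 nodes with a double edge at one end; the terminal node there is the unique short simple root (B_3), so the type is B_3 (the algebra so(7)).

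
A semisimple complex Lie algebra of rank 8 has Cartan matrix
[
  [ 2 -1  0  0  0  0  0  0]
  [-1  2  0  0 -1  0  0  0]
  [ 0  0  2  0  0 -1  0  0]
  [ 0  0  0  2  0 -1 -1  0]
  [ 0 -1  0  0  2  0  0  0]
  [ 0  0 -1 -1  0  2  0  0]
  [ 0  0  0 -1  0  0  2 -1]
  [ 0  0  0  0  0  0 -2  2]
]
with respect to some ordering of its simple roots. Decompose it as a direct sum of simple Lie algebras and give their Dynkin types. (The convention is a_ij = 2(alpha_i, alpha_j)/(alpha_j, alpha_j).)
type A_3 ⊕ type C_5

The diagram associated to this matrix has two connected components: the simple roots {alpha_1, alpha_2, alpha_5} form a chain of 3 nodes with single edges (A_3), and {alpha_3, alpha_4, alpha_6, alpha_7, alpha_8} form a chain of 5 nodes with a double edge at one end; the terminal node there is the unique long simple root (C_5). A semisimple Lie algebra decomposes uniquely as the direct sum of simple ideals, one per connected component of its Dynkin diagram, so g ≅ A_3 ⊕ C_5 (dimension 15 + 55 = 70).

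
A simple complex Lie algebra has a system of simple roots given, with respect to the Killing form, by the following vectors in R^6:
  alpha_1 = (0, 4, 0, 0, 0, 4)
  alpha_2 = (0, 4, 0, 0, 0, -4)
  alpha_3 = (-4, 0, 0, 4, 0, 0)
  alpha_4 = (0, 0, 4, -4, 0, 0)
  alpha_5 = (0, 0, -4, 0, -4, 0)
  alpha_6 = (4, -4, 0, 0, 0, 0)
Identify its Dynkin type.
Compute the Cartan integers a_ij = 2(alpha_i, alpha_j)/(alpha_j, alpha_j); the resulting 6x6 Cartan matrix is
[[2, 0, 0, 0, 0, -1], [0, 2, 0, 0, 0, -1], [0, 0, 2, -1, 0, -1], [0, 0, -1, 2, -1, 0], [0, 0, 0, -1, 2, 0], [-1, -1, -1, 0, 0, 2]].
All simple roots have the same length, so the diagram is simply laced. The associated Dynkin diagram is a chain of 4 nodes with a fork of two nodes at one end (D_6), so the type is D_6 (the algebra so(12)).

type D_6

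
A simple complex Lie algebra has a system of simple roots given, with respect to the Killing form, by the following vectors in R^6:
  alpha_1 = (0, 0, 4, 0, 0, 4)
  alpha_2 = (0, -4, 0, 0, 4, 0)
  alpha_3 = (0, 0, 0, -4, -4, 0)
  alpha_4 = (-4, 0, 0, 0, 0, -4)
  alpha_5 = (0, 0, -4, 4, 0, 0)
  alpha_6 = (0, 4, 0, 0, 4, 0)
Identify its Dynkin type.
D_6

Compute the Cartan integers a_ij = 2(alpha_i, alpha_j)/(alpha_j, alpha_j); the resulting 6x6 Cartan matrix is
[[2, 0, 0, -1, -1, 0], [0, 2, -1, 0, 0, 0], [0, -1, 2, 0, -1, -1], [-1, 0, 0, 2, 0, 0], [-1, 0, -1, 0, 2, 0], [0, 0, -1, 0, 0, 2]].
All simple roots have the same length, so the diagram is simply laced. The associated Dynkin diagram is a chain of 4 nodes with a fork of two nodes at one end (D_6), so the type is D_6 (the algebra so(12)).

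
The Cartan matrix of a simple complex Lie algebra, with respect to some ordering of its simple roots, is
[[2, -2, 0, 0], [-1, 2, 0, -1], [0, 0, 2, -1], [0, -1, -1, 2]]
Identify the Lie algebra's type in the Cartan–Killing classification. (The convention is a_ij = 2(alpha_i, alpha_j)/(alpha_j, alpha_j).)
C_4 (sp(8))

The matrix has rank 4 with 2's on the diagonal. Reading the off-diagonal entries as Dynkin edges (a single edge where a_ij = a_ji = -1; a double or triple edge where a_ij * a_ji = 2 or 3), the diagram is a chain of 4 nodes with a double edge at one end; the terminal node there is the unique long simple root (C_4). One simple-root ordering that puts it in standard form is (alpha_3, alpha_4, alpha_2, alpha_1). So the algebra is type C_4, i.e. sp(8).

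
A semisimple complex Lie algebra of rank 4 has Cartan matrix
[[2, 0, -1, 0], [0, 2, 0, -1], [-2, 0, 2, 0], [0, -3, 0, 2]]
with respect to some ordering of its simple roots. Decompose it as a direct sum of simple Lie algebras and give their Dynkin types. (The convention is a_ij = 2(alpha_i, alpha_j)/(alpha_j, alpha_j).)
B2 + G2

The diagram associated to this matrix has two connected components: the simple roots {alpha_1, alpha_3} form a chain of 2 nodes with a double edge at one end; the terminal node there is the unique short simple root (B_2), and {alpha_2, alpha_4} form two nodes joined by a triple edge (G_2). A semisimple Lie algebra decomposes uniquely as the direct sum of simple ideals, one per connected component of its Dynkin diagram, so g ≅ B_2 ⊕ G_2 (dimension 10 + 14 = 24).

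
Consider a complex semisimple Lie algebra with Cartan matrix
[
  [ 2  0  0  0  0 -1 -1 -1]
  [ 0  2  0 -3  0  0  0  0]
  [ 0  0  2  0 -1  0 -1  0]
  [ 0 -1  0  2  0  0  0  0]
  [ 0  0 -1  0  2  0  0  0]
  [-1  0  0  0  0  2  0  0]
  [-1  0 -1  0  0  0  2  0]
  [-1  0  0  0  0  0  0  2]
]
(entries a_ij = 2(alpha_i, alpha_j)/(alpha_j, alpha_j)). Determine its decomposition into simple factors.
D_6 (so(12)) + G_2

The diagram associated to this matrix has two connected components: the simple roots {alpha_1, alpha_3, alpha_5, alpha_6, alpha_7, alpha_8} form a chain of 4 nodes with a fork of two nodes at one end (D_6), and {alpha_2, alpha_4} form two nodes joined by a triple edge (G_2). A semisimple Lie algebra decomposes uniquely as the direct sum of simple ideals, one per connected component of its Dynkin diagram, so g ≅ D_6 ⊕ G_2 (dimension 66 + 14 = 80).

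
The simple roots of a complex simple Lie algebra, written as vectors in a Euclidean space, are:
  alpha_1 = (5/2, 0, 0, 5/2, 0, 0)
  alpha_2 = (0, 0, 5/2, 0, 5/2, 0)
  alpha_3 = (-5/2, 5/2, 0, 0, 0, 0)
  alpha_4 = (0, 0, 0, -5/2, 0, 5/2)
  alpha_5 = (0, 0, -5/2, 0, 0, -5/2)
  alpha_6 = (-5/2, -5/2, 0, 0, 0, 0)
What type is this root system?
D_6

Compute the Cartan integers a_ij = 2(alpha_i, alpha_j)/(alpha_j, alpha_j); the resulting 6x6 Cartan matrix is
[[2, 0, -1, -1, 0, -1], [0, 2, 0, 0, -1, 0], [-1, 0, 2, 0, 0, 0], [-1, 0, 0, 2, -1, 0], [0, -1, 0, -1, 2, 0], [-1, 0, 0, 0, 0, 2]].
All simple roots have the same length, so the diagram is simply laced. The associated Dynkin diagram is a chain of 4 nodes with a fork of two nodes at one end (D_6), so the type is D_6 (the algebra so(12)).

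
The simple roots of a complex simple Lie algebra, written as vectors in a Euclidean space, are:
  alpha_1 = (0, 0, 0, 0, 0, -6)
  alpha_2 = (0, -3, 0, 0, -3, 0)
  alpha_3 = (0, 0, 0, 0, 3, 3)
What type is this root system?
Compute the Cartan integers a_ij = 2(alpha_i, alpha_j)/(alpha_j, alpha_j); the resulting 3x3 Cartan matrix is
[[2, 0, -2], [0, 2, -1], [-1, -1, 2]].
The roots have two lengths (squared-length ratio 2:1); the short ones are alpha_{2,3}. The associated Dynkin diagram is a chain of 3 nodes with a double edge at one end; the terminal node there is the unique long simple root (C_3), so the type is C_3 (the algebra sp(6)).

type C_3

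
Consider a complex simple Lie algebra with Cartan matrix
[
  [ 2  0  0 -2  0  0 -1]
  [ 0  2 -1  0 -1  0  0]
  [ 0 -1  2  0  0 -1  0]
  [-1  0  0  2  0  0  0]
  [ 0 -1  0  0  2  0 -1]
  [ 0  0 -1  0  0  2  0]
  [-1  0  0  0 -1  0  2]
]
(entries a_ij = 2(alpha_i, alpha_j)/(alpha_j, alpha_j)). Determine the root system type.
B_7 (so(15))

The matrix has rank 7 with 2's on the diagonal. Reading the off-diagonal entries as Dynkin edges (a single edge where a_ij = a_ji = -1; a double or triple edge where a_ij * a_ji = 2 or 3), the diagram is a chain of 7 nodes with a double edge at one end; the terminal node there is the unique short simple root (B_7). One simple-root ordering that puts it in standard form is (alpha_6, alpha_3, alpha_2, alpha_5, alpha_7, alpha_1, alpha_4). So the algebra is type B_7, i.e. so(15).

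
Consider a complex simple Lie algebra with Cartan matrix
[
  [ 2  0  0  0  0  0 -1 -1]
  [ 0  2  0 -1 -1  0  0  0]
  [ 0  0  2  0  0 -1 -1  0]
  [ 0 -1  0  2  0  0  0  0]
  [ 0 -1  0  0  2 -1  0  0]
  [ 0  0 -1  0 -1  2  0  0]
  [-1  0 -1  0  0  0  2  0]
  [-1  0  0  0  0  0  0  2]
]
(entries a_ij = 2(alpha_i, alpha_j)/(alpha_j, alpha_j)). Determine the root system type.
The matrix has rank 8 with 2's on the diagonal. Reading the off-diagonal entries as Dynkin edges (a single edge where a_ij = a_ji = -1; a double or triple edge where a_ij * a_ji = 2 or 3), the diagram is a chain of 8 nodes with single edges (A_8). One simple-root ordering that puts it in standard form is (alpha_8, alpha_1, alpha_7, alpha_3, alpha_6, alpha_5, alpha_2, alpha_4). So the algebra is type A_8, i.e. sl(9).

A_8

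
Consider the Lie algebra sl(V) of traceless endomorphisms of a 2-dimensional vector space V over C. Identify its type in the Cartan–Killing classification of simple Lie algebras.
This is sl(2), which has dimension 2^2 - 1 = 3 and rank 2 - 1 = 1 (a Cartan subalgebra is the diagonal traceless matrices). In the classification of classical Lie algebras, the special linear algebra sl(n+1) has type A_n; here n = 1, so the Dynkin diagram is a chain of 1 nodes with single edges (A_1). Hence the type is A_1.

A_1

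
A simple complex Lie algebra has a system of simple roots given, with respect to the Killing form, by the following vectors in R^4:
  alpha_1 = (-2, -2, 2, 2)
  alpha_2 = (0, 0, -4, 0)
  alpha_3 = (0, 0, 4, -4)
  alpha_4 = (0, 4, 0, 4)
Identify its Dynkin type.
F_4

Compute the Cartan integers a_ij = 2(alpha_i, alpha_j)/(alpha_j, alpha_j); the resulting 4x4 Cartan matrix is
[[2, -1, 0, 0], [-1, 2, -1, 0], [0, -2, 2, -1], [0, 0, -1, 2]].
The roots have two lengths (squared-length ratio 2:1); the short ones are alpha_{1,2}. The associated Dynkin diagram is a chain of 4 nodes with a double edge between the middle two (F_4), so the type is F_4.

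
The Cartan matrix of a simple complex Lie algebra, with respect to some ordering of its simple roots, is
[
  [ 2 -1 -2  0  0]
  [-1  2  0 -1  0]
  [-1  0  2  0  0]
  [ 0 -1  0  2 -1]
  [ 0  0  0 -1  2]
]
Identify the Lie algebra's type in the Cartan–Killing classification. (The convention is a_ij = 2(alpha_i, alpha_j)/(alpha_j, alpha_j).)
B5

The matrix has rank 5 with 2's on the diagonal. Reading the off-diagonal entries as Dynkin edges (a single edge where a_ij = a_ji = -1; a double or triple edge where a_ij * a_ji = 2 or 3), the diagram is a chain of 5 nodes with a double edge at one end; the terminal node there is the unique short simple root (B_5). One simple-root ordering that puts it in standard form is (alpha_5, alpha_4, alpha_2, alpha_1, alpha_3). So the algebra is type B_5, i.e. so(11).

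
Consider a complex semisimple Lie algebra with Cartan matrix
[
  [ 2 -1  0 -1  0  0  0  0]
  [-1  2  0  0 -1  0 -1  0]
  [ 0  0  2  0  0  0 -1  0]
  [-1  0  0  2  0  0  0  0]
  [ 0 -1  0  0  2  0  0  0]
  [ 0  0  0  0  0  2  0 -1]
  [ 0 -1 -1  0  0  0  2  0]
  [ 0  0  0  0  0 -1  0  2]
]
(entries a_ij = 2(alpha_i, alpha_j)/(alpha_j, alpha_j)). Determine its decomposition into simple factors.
type A_2 ⊕ type E_6

The diagram associated to this matrix has two connected components: the simple roots {alpha_6, alpha_8} form a chain of 2 nodes with single edges (A_2), and {alpha_1, alpha_2, alpha_3, alpha_4, alpha_5, alpha_7} form a chain of 5 nodes with one extra node attached to the third node from one end (E_6). A semisimple Lie algebra decomposes uniquely as the direct sum of simple ideals, one per connected component of its Dynkin diagram, so g ≅ A_2 ⊕ E_6 (dimension 8 + 78 = 86).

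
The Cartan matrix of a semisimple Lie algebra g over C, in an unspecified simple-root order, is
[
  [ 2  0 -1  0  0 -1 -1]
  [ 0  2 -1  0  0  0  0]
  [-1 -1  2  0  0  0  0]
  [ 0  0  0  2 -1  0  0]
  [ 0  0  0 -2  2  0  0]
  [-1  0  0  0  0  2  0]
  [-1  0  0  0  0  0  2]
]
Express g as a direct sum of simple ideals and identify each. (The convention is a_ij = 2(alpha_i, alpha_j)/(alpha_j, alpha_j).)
The diagram associated to this matrix has two connected components: the simple roots {alpha_4, alpha_5} form a chain of 2 nodes with a double edge at one end; the terminal node there is the unique short simple root (B_2), and {alpha_1, alpha_2, alpha_3, alpha_6, alpha_7} form a chain of 3 nodes with a fork of two nodes at one end (D_5). A semisimple Lie algebra decomposes uniquely as the direct sum of simple ideals, one per connected component of its Dynkin diagram, so g ≅ B_2 ⊕ D_5 (dimension 10 + 45 = 55).

type B_2 + type D_5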